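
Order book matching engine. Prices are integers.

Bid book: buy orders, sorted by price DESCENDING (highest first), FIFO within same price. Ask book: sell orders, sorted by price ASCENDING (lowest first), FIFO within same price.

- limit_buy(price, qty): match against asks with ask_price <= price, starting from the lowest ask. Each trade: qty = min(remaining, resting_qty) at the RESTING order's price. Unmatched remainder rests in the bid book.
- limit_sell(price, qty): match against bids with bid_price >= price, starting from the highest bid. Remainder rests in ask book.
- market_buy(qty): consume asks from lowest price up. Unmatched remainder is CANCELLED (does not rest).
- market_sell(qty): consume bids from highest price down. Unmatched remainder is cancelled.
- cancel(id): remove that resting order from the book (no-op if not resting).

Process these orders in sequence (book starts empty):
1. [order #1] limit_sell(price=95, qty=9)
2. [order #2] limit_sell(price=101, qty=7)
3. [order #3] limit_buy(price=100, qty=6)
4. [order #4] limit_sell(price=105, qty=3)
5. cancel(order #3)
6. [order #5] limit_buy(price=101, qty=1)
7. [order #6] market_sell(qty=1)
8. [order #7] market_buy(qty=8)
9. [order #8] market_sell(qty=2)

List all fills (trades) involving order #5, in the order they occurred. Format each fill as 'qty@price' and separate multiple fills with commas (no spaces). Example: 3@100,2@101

After op 1 [order #1] limit_sell(price=95, qty=9): fills=none; bids=[-] asks=[#1:9@95]
After op 2 [order #2] limit_sell(price=101, qty=7): fills=none; bids=[-] asks=[#1:9@95 #2:7@101]
After op 3 [order #3] limit_buy(price=100, qty=6): fills=#3x#1:6@95; bids=[-] asks=[#1:3@95 #2:7@101]
After op 4 [order #4] limit_sell(price=105, qty=3): fills=none; bids=[-] asks=[#1:3@95 #2:7@101 #4:3@105]
After op 5 cancel(order #3): fills=none; bids=[-] asks=[#1:3@95 #2:7@101 #4:3@105]
After op 6 [order #5] limit_buy(price=101, qty=1): fills=#5x#1:1@95; bids=[-] asks=[#1:2@95 #2:7@101 #4:3@105]
After op 7 [order #6] market_sell(qty=1): fills=none; bids=[-] asks=[#1:2@95 #2:7@101 #4:3@105]
After op 8 [order #7] market_buy(qty=8): fills=#7x#1:2@95 #7x#2:6@101; bids=[-] asks=[#2:1@101 #4:3@105]
After op 9 [order #8] market_sell(qty=2): fills=none; bids=[-] asks=[#2:1@101 #4:3@105]

Answer: 1@95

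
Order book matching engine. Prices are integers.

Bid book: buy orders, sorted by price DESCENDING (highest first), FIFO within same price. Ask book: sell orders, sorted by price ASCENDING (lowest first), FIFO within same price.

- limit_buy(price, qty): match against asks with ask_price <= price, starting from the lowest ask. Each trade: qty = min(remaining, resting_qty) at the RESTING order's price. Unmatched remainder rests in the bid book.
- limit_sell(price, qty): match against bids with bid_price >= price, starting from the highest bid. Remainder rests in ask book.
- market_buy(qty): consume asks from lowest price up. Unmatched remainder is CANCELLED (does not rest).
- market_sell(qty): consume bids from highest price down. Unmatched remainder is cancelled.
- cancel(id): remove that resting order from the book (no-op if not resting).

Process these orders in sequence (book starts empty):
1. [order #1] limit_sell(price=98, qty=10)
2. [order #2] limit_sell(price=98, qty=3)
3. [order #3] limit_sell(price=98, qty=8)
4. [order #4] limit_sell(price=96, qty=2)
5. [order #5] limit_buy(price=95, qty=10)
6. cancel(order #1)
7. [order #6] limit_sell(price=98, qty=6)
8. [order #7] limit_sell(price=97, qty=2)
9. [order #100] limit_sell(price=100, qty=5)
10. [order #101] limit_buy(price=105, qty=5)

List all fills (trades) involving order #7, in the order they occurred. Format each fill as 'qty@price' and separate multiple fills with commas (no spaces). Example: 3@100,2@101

After op 1 [order #1] limit_sell(price=98, qty=10): fills=none; bids=[-] asks=[#1:10@98]
After op 2 [order #2] limit_sell(price=98, qty=3): fills=none; bids=[-] asks=[#1:10@98 #2:3@98]
After op 3 [order #3] limit_sell(price=98, qty=8): fills=none; bids=[-] asks=[#1:10@98 #2:3@98 #3:8@98]
After op 4 [order #4] limit_sell(price=96, qty=2): fills=none; bids=[-] asks=[#4:2@96 #1:10@98 #2:3@98 #3:8@98]
After op 5 [order #5] limit_buy(price=95, qty=10): fills=none; bids=[#5:10@95] asks=[#4:2@96 #1:10@98 #2:3@98 #3:8@98]
After op 6 cancel(order #1): fills=none; bids=[#5:10@95] asks=[#4:2@96 #2:3@98 #3:8@98]
After op 7 [order #6] limit_sell(price=98, qty=6): fills=none; bids=[#5:10@95] asks=[#4:2@96 #2:3@98 #3:8@98 #6:6@98]
After op 8 [order #7] limit_sell(price=97, qty=2): fills=none; bids=[#5:10@95] asks=[#4:2@96 #7:2@97 #2:3@98 #3:8@98 #6:6@98]
After op 9 [order #100] limit_sell(price=100, qty=5): fills=none; bids=[#5:10@95] asks=[#4:2@96 #7:2@97 #2:3@98 #3:8@98 #6:6@98 #100:5@100]
After op 10 [order #101] limit_buy(price=105, qty=5): fills=#101x#4:2@96 #101x#7:2@97 #101x#2:1@98; bids=[#5:10@95] asks=[#2:2@98 #3:8@98 #6:6@98 #100:5@100]

Answer: 2@97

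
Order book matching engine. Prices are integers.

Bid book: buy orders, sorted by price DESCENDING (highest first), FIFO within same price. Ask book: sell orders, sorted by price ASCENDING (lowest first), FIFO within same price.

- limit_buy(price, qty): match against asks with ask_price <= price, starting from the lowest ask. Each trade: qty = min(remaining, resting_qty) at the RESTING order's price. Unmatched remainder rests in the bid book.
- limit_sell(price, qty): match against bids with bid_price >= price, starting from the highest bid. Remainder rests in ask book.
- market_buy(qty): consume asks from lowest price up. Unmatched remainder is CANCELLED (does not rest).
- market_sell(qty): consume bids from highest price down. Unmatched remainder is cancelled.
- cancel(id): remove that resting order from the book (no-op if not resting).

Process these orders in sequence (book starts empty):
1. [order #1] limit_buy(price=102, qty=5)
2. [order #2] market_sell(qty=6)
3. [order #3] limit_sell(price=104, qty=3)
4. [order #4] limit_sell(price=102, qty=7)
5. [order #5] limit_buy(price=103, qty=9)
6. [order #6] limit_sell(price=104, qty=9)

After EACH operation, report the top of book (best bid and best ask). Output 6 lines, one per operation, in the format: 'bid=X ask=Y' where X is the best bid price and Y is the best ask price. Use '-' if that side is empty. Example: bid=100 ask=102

After op 1 [order #1] limit_buy(price=102, qty=5): fills=none; bids=[#1:5@102] asks=[-]
After op 2 [order #2] market_sell(qty=6): fills=#1x#2:5@102; bids=[-] asks=[-]
After op 3 [order #3] limit_sell(price=104, qty=3): fills=none; bids=[-] asks=[#3:3@104]
After op 4 [order #4] limit_sell(price=102, qty=7): fills=none; bids=[-] asks=[#4:7@102 #3:3@104]
After op 5 [order #5] limit_buy(price=103, qty=9): fills=#5x#4:7@102; bids=[#5:2@103] asks=[#3:3@104]
After op 6 [order #6] limit_sell(price=104, qty=9): fills=none; bids=[#5:2@103] asks=[#3:3@104 #6:9@104]

Answer: bid=102 ask=-
bid=- ask=-
bid=- ask=104
bid=- ask=102
bid=103 ask=104
bid=103 ask=104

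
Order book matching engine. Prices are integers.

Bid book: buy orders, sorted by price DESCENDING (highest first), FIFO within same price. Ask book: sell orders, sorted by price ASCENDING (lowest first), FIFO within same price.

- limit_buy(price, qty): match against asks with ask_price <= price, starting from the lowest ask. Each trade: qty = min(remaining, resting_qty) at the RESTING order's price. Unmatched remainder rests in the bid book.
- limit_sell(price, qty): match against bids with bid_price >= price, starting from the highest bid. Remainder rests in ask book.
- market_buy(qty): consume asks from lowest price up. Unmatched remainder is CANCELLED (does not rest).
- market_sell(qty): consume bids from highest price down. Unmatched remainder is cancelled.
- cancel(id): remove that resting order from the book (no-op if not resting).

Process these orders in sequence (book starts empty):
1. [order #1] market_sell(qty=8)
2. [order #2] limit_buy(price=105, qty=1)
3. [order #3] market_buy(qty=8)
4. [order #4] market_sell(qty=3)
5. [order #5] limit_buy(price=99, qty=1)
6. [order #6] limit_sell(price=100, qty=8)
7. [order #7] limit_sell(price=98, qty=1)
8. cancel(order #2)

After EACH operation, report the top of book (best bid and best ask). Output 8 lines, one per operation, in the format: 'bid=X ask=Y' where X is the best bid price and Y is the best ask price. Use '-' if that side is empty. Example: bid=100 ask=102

Answer: bid=- ask=-
bid=105 ask=-
bid=105 ask=-
bid=- ask=-
bid=99 ask=-
bid=99 ask=100
bid=- ask=100
bid=- ask=100

Derivation:
After op 1 [order #1] market_sell(qty=8): fills=none; bids=[-] asks=[-]
After op 2 [order #2] limit_buy(price=105, qty=1): fills=none; bids=[#2:1@105] asks=[-]
After op 3 [order #3] market_buy(qty=8): fills=none; bids=[#2:1@105] asks=[-]
After op 4 [order #4] market_sell(qty=3): fills=#2x#4:1@105; bids=[-] asks=[-]
After op 5 [order #5] limit_buy(price=99, qty=1): fills=none; bids=[#5:1@99] asks=[-]
After op 6 [order #6] limit_sell(price=100, qty=8): fills=none; bids=[#5:1@99] asks=[#6:8@100]
After op 7 [order #7] limit_sell(price=98, qty=1): fills=#5x#7:1@99; bids=[-] asks=[#6:8@100]
After op 8 cancel(order #2): fills=none; bids=[-] asks=[#6:8@100]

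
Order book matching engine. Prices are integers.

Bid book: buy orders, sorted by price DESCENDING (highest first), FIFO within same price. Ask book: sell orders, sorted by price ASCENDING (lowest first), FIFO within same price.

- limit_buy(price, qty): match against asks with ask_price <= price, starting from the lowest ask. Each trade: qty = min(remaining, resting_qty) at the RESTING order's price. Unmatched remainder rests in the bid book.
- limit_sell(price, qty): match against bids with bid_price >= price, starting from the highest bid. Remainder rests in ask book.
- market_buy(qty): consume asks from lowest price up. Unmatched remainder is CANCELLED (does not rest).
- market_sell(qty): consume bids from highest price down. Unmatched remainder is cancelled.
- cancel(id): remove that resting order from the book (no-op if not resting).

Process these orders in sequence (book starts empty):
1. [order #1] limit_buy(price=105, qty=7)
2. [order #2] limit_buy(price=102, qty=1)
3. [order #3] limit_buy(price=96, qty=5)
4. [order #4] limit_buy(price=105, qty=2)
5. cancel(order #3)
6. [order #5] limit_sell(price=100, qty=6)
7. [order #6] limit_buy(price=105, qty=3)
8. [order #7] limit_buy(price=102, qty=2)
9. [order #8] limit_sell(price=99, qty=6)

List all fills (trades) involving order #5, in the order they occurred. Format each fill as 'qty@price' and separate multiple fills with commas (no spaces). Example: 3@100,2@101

Answer: 6@105

Derivation:
After op 1 [order #1] limit_buy(price=105, qty=7): fills=none; bids=[#1:7@105] asks=[-]
After op 2 [order #2] limit_buy(price=102, qty=1): fills=none; bids=[#1:7@105 #2:1@102] asks=[-]
After op 3 [order #3] limit_buy(price=96, qty=5): fills=none; bids=[#1:7@105 #2:1@102 #3:5@96] asks=[-]
After op 4 [order #4] limit_buy(price=105, qty=2): fills=none; bids=[#1:7@105 #4:2@105 #2:1@102 #3:5@96] asks=[-]
After op 5 cancel(order #3): fills=none; bids=[#1:7@105 #4:2@105 #2:1@102] asks=[-]
After op 6 [order #5] limit_sell(price=100, qty=6): fills=#1x#5:6@105; bids=[#1:1@105 #4:2@105 #2:1@102] asks=[-]
After op 7 [order #6] limit_buy(price=105, qty=3): fills=none; bids=[#1:1@105 #4:2@105 #6:3@105 #2:1@102] asks=[-]
After op 8 [order #7] limit_buy(price=102, qty=2): fills=none; bids=[#1:1@105 #4:2@105 #6:3@105 #2:1@102 #7:2@102] asks=[-]
After op 9 [order #8] limit_sell(price=99, qty=6): fills=#1x#8:1@105 #4x#8:2@105 #6x#8:3@105; bids=[#2:1@102 #7:2@102] asks=[-]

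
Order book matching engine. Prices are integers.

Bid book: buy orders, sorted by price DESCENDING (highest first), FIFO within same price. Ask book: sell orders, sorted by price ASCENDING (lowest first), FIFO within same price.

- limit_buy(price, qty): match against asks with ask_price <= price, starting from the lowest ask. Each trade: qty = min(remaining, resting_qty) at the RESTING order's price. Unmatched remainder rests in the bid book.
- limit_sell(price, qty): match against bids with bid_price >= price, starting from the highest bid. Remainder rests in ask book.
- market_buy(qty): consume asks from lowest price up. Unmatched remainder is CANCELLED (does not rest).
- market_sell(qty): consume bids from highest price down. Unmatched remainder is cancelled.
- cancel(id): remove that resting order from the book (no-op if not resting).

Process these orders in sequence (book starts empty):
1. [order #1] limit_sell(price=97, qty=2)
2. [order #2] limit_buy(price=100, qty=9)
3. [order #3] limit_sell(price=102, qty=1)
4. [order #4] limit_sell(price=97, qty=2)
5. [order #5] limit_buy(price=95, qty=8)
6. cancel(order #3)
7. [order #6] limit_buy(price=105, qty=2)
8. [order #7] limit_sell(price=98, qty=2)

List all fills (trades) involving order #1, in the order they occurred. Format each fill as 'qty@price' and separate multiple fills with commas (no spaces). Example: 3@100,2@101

After op 1 [order #1] limit_sell(price=97, qty=2): fills=none; bids=[-] asks=[#1:2@97]
After op 2 [order #2] limit_buy(price=100, qty=9): fills=#2x#1:2@97; bids=[#2:7@100] asks=[-]
After op 3 [order #3] limit_sell(price=102, qty=1): fills=none; bids=[#2:7@100] asks=[#3:1@102]
After op 4 [order #4] limit_sell(price=97, qty=2): fills=#2x#4:2@100; bids=[#2:5@100] asks=[#3:1@102]
After op 5 [order #5] limit_buy(price=95, qty=8): fills=none; bids=[#2:5@100 #5:8@95] asks=[#3:1@102]
After op 6 cancel(order #3): fills=none; bids=[#2:5@100 #5:8@95] asks=[-]
After op 7 [order #6] limit_buy(price=105, qty=2): fills=none; bids=[#6:2@105 #2:5@100 #5:8@95] asks=[-]
After op 8 [order #7] limit_sell(price=98, qty=2): fills=#6x#7:2@105; bids=[#2:5@100 #5:8@95] asks=[-]

Answer: 2@97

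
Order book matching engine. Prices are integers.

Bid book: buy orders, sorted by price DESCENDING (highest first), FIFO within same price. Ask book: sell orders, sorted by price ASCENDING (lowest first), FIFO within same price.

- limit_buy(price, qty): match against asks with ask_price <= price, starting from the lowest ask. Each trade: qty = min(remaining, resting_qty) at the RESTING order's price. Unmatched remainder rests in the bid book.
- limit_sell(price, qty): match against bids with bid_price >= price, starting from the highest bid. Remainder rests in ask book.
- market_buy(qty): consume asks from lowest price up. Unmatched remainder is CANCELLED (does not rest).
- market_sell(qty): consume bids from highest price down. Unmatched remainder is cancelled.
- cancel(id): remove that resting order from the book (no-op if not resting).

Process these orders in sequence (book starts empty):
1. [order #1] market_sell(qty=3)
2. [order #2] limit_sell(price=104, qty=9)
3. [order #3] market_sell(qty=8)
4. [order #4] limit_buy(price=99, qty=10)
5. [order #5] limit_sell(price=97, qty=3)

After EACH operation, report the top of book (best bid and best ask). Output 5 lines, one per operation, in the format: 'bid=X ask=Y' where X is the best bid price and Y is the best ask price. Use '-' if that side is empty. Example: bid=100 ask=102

Answer: bid=- ask=-
bid=- ask=104
bid=- ask=104
bid=99 ask=104
bid=99 ask=104

Derivation:
After op 1 [order #1] market_sell(qty=3): fills=none; bids=[-] asks=[-]
After op 2 [order #2] limit_sell(price=104, qty=9): fills=none; bids=[-] asks=[#2:9@104]
After op 3 [order #3] market_sell(qty=8): fills=none; bids=[-] asks=[#2:9@104]
After op 4 [order #4] limit_buy(price=99, qty=10): fills=none; bids=[#4:10@99] asks=[#2:9@104]
After op 5 [order #5] limit_sell(price=97, qty=3): fills=#4x#5:3@99; bids=[#4:7@99] asks=[#2:9@104]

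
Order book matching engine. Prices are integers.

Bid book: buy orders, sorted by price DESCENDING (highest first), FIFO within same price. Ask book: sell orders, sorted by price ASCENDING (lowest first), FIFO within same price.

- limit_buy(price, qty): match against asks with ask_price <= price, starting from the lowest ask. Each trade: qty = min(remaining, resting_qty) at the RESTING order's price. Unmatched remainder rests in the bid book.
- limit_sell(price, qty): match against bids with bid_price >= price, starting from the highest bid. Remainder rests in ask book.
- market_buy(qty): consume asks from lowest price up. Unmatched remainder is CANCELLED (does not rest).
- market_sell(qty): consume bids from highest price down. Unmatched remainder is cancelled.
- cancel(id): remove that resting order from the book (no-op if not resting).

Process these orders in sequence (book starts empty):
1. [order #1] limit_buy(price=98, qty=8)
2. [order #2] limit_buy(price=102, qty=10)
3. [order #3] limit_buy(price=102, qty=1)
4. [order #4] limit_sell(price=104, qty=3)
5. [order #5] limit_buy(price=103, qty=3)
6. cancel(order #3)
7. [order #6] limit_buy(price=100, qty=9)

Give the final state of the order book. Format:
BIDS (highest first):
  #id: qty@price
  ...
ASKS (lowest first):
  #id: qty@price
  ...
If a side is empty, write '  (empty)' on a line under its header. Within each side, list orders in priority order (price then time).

Answer: BIDS (highest first):
  #5: 3@103
  #2: 10@102
  #6: 9@100
  #1: 8@98
ASKS (lowest first):
  #4: 3@104

Derivation:
After op 1 [order #1] limit_buy(price=98, qty=8): fills=none; bids=[#1:8@98] asks=[-]
After op 2 [order #2] limit_buy(price=102, qty=10): fills=none; bids=[#2:10@102 #1:8@98] asks=[-]
After op 3 [order #3] limit_buy(price=102, qty=1): fills=none; bids=[#2:10@102 #3:1@102 #1:8@98] asks=[-]
After op 4 [order #4] limit_sell(price=104, qty=3): fills=none; bids=[#2:10@102 #3:1@102 #1:8@98] asks=[#4:3@104]
After op 5 [order #5] limit_buy(price=103, qty=3): fills=none; bids=[#5:3@103 #2:10@102 #3:1@102 #1:8@98] asks=[#4:3@104]
After op 6 cancel(order #3): fills=none; bids=[#5:3@103 #2:10@102 #1:8@98] asks=[#4:3@104]
After op 7 [order #6] limit_buy(price=100, qty=9): fills=none; bids=[#5:3@103 #2:10@102 #6:9@100 #1:8@98] asks=[#4:3@104]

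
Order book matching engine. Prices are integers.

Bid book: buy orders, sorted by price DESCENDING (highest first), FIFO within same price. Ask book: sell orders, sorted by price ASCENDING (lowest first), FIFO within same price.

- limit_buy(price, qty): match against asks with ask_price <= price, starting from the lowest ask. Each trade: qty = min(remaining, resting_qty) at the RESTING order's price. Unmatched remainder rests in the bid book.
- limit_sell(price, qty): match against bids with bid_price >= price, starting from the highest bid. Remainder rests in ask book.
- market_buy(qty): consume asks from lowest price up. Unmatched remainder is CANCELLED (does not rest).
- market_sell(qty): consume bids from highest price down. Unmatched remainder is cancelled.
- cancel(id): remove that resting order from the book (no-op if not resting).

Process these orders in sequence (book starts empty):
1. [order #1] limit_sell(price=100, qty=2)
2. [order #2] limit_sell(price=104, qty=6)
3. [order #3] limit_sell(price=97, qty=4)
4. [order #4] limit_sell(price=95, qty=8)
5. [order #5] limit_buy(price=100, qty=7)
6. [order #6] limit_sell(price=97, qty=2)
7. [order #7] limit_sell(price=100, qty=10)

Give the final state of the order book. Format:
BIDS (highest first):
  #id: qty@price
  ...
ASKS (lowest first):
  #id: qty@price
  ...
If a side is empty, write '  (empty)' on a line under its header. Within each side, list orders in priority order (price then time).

After op 1 [order #1] limit_sell(price=100, qty=2): fills=none; bids=[-] asks=[#1:2@100]
After op 2 [order #2] limit_sell(price=104, qty=6): fills=none; bids=[-] asks=[#1:2@100 #2:6@104]
After op 3 [order #3] limit_sell(price=97, qty=4): fills=none; bids=[-] asks=[#3:4@97 #1:2@100 #2:6@104]
After op 4 [order #4] limit_sell(price=95, qty=8): fills=none; bids=[-] asks=[#4:8@95 #3:4@97 #1:2@100 #2:6@104]
After op 5 [order #5] limit_buy(price=100, qty=7): fills=#5x#4:7@95; bids=[-] asks=[#4:1@95 #3:4@97 #1:2@100 #2:6@104]
After op 6 [order #6] limit_sell(price=97, qty=2): fills=none; bids=[-] asks=[#4:1@95 #3:4@97 #6:2@97 #1:2@100 #2:6@104]
After op 7 [order #7] limit_sell(price=100, qty=10): fills=none; bids=[-] asks=[#4:1@95 #3:4@97 #6:2@97 #1:2@100 #7:10@100 #2:6@104]

Answer: BIDS (highest first):
  (empty)
ASKS (lowest first):
  #4: 1@95
  #3: 4@97
  #6: 2@97
  #1: 2@100
  #7: 10@100
  #2: 6@104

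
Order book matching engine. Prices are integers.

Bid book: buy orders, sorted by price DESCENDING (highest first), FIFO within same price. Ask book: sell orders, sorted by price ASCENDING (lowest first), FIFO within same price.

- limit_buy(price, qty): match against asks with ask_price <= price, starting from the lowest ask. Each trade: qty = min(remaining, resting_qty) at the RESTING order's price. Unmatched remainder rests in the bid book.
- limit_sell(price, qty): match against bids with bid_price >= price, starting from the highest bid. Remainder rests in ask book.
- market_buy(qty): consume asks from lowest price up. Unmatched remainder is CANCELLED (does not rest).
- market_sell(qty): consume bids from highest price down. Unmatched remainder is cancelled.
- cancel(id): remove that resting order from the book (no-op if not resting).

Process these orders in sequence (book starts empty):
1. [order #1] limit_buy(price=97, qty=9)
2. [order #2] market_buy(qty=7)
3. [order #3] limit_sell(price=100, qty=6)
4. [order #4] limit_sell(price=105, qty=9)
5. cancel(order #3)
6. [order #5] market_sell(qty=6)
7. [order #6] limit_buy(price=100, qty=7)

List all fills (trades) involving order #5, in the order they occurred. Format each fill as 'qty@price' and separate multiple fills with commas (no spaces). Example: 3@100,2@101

Answer: 6@97

Derivation:
After op 1 [order #1] limit_buy(price=97, qty=9): fills=none; bids=[#1:9@97] asks=[-]
After op 2 [order #2] market_buy(qty=7): fills=none; bids=[#1:9@97] asks=[-]
After op 3 [order #3] limit_sell(price=100, qty=6): fills=none; bids=[#1:9@97] asks=[#3:6@100]
After op 4 [order #4] limit_sell(price=105, qty=9): fills=none; bids=[#1:9@97] asks=[#3:6@100 #4:9@105]
After op 5 cancel(order #3): fills=none; bids=[#1:9@97] asks=[#4:9@105]
After op 6 [order #5] market_sell(qty=6): fills=#1x#5:6@97; bids=[#1:3@97] asks=[#4:9@105]
After op 7 [order #6] limit_buy(price=100, qty=7): fills=none; bids=[#6:7@100 #1:3@97] asks=[#4:9@105]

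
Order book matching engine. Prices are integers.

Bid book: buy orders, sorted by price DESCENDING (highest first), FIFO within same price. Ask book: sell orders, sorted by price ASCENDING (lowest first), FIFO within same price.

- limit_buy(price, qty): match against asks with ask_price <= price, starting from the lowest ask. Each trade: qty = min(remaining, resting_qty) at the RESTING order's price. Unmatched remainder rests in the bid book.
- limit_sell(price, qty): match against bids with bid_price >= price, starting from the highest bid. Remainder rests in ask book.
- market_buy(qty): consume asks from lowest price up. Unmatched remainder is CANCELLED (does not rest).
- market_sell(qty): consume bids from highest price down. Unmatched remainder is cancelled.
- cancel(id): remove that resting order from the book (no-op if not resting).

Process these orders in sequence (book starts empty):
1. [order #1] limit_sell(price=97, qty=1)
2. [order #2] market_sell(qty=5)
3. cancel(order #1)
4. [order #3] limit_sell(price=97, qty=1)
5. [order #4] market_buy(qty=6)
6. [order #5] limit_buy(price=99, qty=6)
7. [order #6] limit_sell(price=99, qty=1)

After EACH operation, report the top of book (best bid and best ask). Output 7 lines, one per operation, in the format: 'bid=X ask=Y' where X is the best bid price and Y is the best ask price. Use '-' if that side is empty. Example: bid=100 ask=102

After op 1 [order #1] limit_sell(price=97, qty=1): fills=none; bids=[-] asks=[#1:1@97]
After op 2 [order #2] market_sell(qty=5): fills=none; bids=[-] asks=[#1:1@97]
After op 3 cancel(order #1): fills=none; bids=[-] asks=[-]
After op 4 [order #3] limit_sell(price=97, qty=1): fills=none; bids=[-] asks=[#3:1@97]
After op 5 [order #4] market_buy(qty=6): fills=#4x#3:1@97; bids=[-] asks=[-]
After op 6 [order #5] limit_buy(price=99, qty=6): fills=none; bids=[#5:6@99] asks=[-]
After op 7 [order #6] limit_sell(price=99, qty=1): fills=#5x#6:1@99; bids=[#5:5@99] asks=[-]

Answer: bid=- ask=97
bid=- ask=97
bid=- ask=-
bid=- ask=97
bid=- ask=-
bid=99 ask=-
bid=99 ask=-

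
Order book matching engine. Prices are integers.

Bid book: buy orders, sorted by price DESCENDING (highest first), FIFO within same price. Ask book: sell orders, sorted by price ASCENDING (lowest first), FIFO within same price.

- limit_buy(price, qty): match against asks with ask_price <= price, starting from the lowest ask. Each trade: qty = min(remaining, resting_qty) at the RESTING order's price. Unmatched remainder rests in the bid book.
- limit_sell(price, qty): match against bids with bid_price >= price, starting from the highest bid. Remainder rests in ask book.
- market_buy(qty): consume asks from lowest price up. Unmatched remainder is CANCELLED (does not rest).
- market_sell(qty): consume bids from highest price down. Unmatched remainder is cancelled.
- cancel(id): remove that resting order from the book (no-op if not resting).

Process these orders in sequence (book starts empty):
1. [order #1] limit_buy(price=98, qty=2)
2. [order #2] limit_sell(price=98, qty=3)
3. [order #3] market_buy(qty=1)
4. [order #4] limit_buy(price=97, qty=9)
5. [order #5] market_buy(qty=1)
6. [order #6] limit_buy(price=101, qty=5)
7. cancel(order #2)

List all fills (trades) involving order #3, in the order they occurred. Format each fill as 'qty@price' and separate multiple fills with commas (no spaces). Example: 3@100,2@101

Answer: 1@98

Derivation:
After op 1 [order #1] limit_buy(price=98, qty=2): fills=none; bids=[#1:2@98] asks=[-]
After op 2 [order #2] limit_sell(price=98, qty=3): fills=#1x#2:2@98; bids=[-] asks=[#2:1@98]
After op 3 [order #3] market_buy(qty=1): fills=#3x#2:1@98; bids=[-] asks=[-]
After op 4 [order #4] limit_buy(price=97, qty=9): fills=none; bids=[#4:9@97] asks=[-]
After op 5 [order #5] market_buy(qty=1): fills=none; bids=[#4:9@97] asks=[-]
After op 6 [order #6] limit_buy(price=101, qty=5): fills=none; bids=[#6:5@101 #4:9@97] asks=[-]
After op 7 cancel(order #2): fills=none; bids=[#6:5@101 #4:9@97] asks=[-]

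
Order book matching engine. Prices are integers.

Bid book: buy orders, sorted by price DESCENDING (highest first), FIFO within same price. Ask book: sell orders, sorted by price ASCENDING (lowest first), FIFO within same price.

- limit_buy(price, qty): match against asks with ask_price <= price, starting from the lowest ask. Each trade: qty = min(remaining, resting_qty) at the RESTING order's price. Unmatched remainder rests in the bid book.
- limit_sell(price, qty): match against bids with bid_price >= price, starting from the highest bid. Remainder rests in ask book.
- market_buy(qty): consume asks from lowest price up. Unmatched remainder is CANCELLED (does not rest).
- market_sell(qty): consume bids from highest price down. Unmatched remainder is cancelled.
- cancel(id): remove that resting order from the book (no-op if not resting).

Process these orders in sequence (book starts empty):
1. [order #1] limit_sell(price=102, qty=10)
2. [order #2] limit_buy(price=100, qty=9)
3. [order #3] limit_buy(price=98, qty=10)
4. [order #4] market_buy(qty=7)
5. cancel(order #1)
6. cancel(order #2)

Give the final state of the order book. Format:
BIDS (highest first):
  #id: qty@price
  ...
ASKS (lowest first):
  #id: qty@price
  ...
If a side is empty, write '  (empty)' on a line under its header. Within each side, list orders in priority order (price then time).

After op 1 [order #1] limit_sell(price=102, qty=10): fills=none; bids=[-] asks=[#1:10@102]
After op 2 [order #2] limit_buy(price=100, qty=9): fills=none; bids=[#2:9@100] asks=[#1:10@102]
After op 3 [order #3] limit_buy(price=98, qty=10): fills=none; bids=[#2:9@100 #3:10@98] asks=[#1:10@102]
After op 4 [order #4] market_buy(qty=7): fills=#4x#1:7@102; bids=[#2:9@100 #3:10@98] asks=[#1:3@102]
After op 5 cancel(order #1): fills=none; bids=[#2:9@100 #3:10@98] asks=[-]
After op 6 cancel(order #2): fills=none; bids=[#3:10@98] asks=[-]

Answer: BIDS (highest first):
  #3: 10@98
ASKS (lowest first):
  (empty)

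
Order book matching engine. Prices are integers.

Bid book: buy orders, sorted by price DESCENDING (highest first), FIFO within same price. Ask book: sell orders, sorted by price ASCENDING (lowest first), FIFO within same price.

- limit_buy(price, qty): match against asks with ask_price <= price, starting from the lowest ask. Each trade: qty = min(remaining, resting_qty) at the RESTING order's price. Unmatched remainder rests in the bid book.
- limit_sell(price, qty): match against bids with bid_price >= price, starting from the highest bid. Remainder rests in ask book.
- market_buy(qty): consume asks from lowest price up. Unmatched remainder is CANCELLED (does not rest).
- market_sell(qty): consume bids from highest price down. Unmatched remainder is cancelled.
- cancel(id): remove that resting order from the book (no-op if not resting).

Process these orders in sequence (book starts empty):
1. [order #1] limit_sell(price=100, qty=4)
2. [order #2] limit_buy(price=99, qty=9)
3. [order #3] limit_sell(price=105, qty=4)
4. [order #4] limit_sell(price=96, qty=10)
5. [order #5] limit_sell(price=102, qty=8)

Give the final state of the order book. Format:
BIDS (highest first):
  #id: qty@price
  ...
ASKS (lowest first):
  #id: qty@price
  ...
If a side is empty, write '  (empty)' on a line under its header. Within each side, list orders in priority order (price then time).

Answer: BIDS (highest first):
  (empty)
ASKS (lowest first):
  #4: 1@96
  #1: 4@100
  #5: 8@102
  #3: 4@105

Derivation:
After op 1 [order #1] limit_sell(price=100, qty=4): fills=none; bids=[-] asks=[#1:4@100]
After op 2 [order #2] limit_buy(price=99, qty=9): fills=none; bids=[#2:9@99] asks=[#1:4@100]
After op 3 [order #3] limit_sell(price=105, qty=4): fills=none; bids=[#2:9@99] asks=[#1:4@100 #3:4@105]
After op 4 [order #4] limit_sell(price=96, qty=10): fills=#2x#4:9@99; bids=[-] asks=[#4:1@96 #1:4@100 #3:4@105]
After op 5 [order #5] limit_sell(price=102, qty=8): fills=none; bids=[-] asks=[#4:1@96 #1:4@100 #5:8@102 #3:4@105]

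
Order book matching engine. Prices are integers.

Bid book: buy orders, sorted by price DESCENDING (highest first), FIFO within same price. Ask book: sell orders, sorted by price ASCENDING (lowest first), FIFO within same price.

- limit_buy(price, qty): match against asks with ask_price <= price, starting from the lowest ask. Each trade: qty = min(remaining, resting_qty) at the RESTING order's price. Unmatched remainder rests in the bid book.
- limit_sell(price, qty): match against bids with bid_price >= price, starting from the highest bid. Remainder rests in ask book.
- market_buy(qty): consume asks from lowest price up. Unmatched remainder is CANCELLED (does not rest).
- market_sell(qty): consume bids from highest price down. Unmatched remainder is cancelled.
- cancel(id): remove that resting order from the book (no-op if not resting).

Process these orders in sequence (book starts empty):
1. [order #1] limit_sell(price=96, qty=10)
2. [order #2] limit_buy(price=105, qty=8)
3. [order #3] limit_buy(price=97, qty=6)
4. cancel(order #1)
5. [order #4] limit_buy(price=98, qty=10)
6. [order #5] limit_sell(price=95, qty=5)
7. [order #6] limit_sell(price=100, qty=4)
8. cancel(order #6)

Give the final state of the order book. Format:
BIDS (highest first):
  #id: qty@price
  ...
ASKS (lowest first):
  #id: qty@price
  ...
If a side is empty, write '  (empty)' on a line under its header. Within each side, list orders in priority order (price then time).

After op 1 [order #1] limit_sell(price=96, qty=10): fills=none; bids=[-] asks=[#1:10@96]
After op 2 [order #2] limit_buy(price=105, qty=8): fills=#2x#1:8@96; bids=[-] asks=[#1:2@96]
After op 3 [order #3] limit_buy(price=97, qty=6): fills=#3x#1:2@96; bids=[#3:4@97] asks=[-]
After op 4 cancel(order #1): fills=none; bids=[#3:4@97] asks=[-]
After op 5 [order #4] limit_buy(price=98, qty=10): fills=none; bids=[#4:10@98 #3:4@97] asks=[-]
After op 6 [order #5] limit_sell(price=95, qty=5): fills=#4x#5:5@98; bids=[#4:5@98 #3:4@97] asks=[-]
After op 7 [order #6] limit_sell(price=100, qty=4): fills=none; bids=[#4:5@98 #3:4@97] asks=[#6:4@100]
After op 8 cancel(order #6): fills=none; bids=[#4:5@98 #3:4@97] asks=[-]

Answer: BIDS (highest first):
  #4: 5@98
  #3: 4@97
ASKS (lowest first):
  (empty)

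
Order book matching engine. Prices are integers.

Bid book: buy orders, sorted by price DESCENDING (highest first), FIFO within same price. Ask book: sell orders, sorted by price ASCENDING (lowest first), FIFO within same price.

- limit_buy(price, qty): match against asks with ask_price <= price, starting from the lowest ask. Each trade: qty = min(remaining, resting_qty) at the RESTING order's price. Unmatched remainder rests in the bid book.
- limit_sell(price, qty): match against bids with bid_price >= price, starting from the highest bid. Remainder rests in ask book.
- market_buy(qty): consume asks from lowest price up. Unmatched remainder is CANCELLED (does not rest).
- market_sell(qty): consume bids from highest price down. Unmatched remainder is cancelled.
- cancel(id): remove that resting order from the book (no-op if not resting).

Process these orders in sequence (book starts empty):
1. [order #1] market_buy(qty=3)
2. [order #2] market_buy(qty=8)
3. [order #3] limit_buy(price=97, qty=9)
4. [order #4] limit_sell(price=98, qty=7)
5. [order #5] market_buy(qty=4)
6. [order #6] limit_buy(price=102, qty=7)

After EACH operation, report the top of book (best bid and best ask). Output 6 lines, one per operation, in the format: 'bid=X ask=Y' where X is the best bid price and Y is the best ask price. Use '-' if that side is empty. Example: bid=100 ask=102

Answer: bid=- ask=-
bid=- ask=-
bid=97 ask=-
bid=97 ask=98
bid=97 ask=98
bid=102 ask=-

Derivation:
After op 1 [order #1] market_buy(qty=3): fills=none; bids=[-] asks=[-]
After op 2 [order #2] market_buy(qty=8): fills=none; bids=[-] asks=[-]
After op 3 [order #3] limit_buy(price=97, qty=9): fills=none; bids=[#3:9@97] asks=[-]
After op 4 [order #4] limit_sell(price=98, qty=7): fills=none; bids=[#3:9@97] asks=[#4:7@98]
After op 5 [order #5] market_buy(qty=4): fills=#5x#4:4@98; bids=[#3:9@97] asks=[#4:3@98]
After op 6 [order #6] limit_buy(price=102, qty=7): fills=#6x#4:3@98; bids=[#6:4@102 #3:9@97] asks=[-]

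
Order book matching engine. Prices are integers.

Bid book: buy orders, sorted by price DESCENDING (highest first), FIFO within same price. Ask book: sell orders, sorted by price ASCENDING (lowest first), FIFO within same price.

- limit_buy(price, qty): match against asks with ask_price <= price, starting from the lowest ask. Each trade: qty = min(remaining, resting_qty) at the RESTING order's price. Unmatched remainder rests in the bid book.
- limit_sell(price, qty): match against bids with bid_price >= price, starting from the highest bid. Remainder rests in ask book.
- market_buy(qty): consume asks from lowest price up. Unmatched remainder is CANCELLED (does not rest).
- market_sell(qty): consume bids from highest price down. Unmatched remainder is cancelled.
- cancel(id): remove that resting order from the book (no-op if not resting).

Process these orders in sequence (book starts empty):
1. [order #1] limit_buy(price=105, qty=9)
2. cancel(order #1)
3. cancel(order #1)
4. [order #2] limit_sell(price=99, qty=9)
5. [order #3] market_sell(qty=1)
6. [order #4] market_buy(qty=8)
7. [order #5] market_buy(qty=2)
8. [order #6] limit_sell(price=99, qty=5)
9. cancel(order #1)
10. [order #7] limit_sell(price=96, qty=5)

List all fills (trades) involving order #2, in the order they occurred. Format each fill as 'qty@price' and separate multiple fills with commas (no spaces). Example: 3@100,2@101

Answer: 8@99,1@99

Derivation:
After op 1 [order #1] limit_buy(price=105, qty=9): fills=none; bids=[#1:9@105] asks=[-]
After op 2 cancel(order #1): fills=none; bids=[-] asks=[-]
After op 3 cancel(order #1): fills=none; bids=[-] asks=[-]
After op 4 [order #2] limit_sell(price=99, qty=9): fills=none; bids=[-] asks=[#2:9@99]
After op 5 [order #3] market_sell(qty=1): fills=none; bids=[-] asks=[#2:9@99]
After op 6 [order #4] market_buy(qty=8): fills=#4x#2:8@99; bids=[-] asks=[#2:1@99]
After op 7 [order #5] market_buy(qty=2): fills=#5x#2:1@99; bids=[-] asks=[-]
After op 8 [order #6] limit_sell(price=99, qty=5): fills=none; bids=[-] asks=[#6:5@99]
After op 9 cancel(order #1): fills=none; bids=[-] asks=[#6:5@99]
After op 10 [order #7] limit_sell(price=96, qty=5): fills=none; bids=[-] asks=[#7:5@96 #6:5@99]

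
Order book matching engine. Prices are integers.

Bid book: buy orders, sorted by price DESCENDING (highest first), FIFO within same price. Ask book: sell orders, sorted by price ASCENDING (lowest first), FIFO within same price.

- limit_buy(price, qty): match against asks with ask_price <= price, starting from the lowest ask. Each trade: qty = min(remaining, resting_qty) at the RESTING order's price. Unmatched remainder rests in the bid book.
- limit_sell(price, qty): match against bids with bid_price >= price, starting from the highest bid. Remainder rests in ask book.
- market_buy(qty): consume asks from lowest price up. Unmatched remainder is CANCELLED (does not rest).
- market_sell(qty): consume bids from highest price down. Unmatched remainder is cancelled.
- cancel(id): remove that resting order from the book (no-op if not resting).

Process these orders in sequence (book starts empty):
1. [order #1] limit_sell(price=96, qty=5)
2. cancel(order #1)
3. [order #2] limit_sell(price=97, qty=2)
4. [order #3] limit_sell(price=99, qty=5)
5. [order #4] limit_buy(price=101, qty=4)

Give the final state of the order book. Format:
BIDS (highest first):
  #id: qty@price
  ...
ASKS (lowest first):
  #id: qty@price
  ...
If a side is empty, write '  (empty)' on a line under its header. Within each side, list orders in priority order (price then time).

Answer: BIDS (highest first):
  (empty)
ASKS (lowest first):
  #3: 3@99

Derivation:
After op 1 [order #1] limit_sell(price=96, qty=5): fills=none; bids=[-] asks=[#1:5@96]
After op 2 cancel(order #1): fills=none; bids=[-] asks=[-]
After op 3 [order #2] limit_sell(price=97, qty=2): fills=none; bids=[-] asks=[#2:2@97]
After op 4 [order #3] limit_sell(price=99, qty=5): fills=none; bids=[-] asks=[#2:2@97 #3:5@99]
After op 5 [order #4] limit_buy(price=101, qty=4): fills=#4x#2:2@97 #4x#3:2@99; bids=[-] asks=[#3:3@99]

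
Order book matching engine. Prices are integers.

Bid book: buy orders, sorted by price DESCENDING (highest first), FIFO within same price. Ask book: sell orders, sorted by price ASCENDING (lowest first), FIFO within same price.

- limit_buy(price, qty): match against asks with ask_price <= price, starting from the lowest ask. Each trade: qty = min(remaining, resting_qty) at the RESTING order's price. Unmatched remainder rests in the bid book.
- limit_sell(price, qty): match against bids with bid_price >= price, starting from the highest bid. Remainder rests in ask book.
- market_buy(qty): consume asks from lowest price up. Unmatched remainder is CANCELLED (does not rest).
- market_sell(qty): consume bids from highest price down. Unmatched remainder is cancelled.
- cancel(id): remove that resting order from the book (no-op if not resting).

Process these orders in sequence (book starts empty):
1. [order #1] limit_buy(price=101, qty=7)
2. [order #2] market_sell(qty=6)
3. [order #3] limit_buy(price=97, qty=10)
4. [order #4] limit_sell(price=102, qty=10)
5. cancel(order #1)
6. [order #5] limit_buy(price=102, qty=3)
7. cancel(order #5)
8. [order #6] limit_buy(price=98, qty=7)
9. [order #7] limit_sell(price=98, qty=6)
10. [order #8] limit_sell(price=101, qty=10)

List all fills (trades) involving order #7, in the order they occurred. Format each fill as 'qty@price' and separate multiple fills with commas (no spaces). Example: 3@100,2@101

Answer: 6@98

Derivation:
After op 1 [order #1] limit_buy(price=101, qty=7): fills=none; bids=[#1:7@101] asks=[-]
After op 2 [order #2] market_sell(qty=6): fills=#1x#2:6@101; bids=[#1:1@101] asks=[-]
After op 3 [order #3] limit_buy(price=97, qty=10): fills=none; bids=[#1:1@101 #3:10@97] asks=[-]
After op 4 [order #4] limit_sell(price=102, qty=10): fills=none; bids=[#1:1@101 #3:10@97] asks=[#4:10@102]
After op 5 cancel(order #1): fills=none; bids=[#3:10@97] asks=[#4:10@102]
After op 6 [order #5] limit_buy(price=102, qty=3): fills=#5x#4:3@102; bids=[#3:10@97] asks=[#4:7@102]
After op 7 cancel(order #5): fills=none; bids=[#3:10@97] asks=[#4:7@102]
After op 8 [order #6] limit_buy(price=98, qty=7): fills=none; bids=[#6:7@98 #3:10@97] asks=[#4:7@102]
After op 9 [order #7] limit_sell(price=98, qty=6): fills=#6x#7:6@98; bids=[#6:1@98 #3:10@97] asks=[#4:7@102]
After op 10 [order #8] limit_sell(price=101, qty=10): fills=none; bids=[#6:1@98 #3:10@97] asks=[#8:10@101 #4:7@102]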